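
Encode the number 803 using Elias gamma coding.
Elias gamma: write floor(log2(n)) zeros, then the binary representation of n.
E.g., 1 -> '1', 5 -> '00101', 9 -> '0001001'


num_bits = floor(log2(803)) + 1 = 10
leading_zeros = num_bits - 1 = 9
binary(803) = 1100100011

Elias gamma(803) = '000000000' + '1100100011' = 0000000001100100011 (19 bits)


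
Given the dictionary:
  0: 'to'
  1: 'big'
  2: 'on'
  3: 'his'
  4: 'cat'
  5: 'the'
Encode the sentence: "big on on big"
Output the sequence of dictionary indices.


Look up each word in the dictionary:
  'big' -> 1
  'on' -> 2
  'on' -> 2
  'big' -> 1

Encoded: [1, 2, 2, 1]


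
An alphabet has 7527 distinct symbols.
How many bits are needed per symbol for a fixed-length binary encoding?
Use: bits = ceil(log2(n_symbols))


log2(7527) = 12.8779
Bracket: 2^12 = 4096 < 7527 <= 2^13 = 8192
So ceil(log2(7527)) = 13

bits = ceil(log2(7527)) = ceil(12.8779) = 13 bits


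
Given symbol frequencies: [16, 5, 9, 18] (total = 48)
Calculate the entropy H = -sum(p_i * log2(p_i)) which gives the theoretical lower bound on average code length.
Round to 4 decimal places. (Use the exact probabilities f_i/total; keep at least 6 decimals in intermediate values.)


Per-symbol terms -p_i * log2(p_i) with p_i = f_i/48:
  p = 16/48 = 0.333333: log2(p) = -1.584963, -p*log2(p) = 0.528321
  p = 5/48 = 0.104167: log2(p) = -3.263034, -p*log2(p) = 0.339899
  p = 9/48 = 0.187500: log2(p) = -2.415037, -p*log2(p) = 0.452820
  p = 18/48 = 0.375000: log2(p) = -1.415037, -p*log2(p) = 0.530639
H = 0.528321 + 0.339899 + 0.452820 + 0.530639 = 1.851679

H = 1.8517 bits/symbol


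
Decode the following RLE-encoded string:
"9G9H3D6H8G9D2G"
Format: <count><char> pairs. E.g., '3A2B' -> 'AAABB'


Expanding each <count><char> pair:
  9G -> 'GGGGGGGGG'
  9H -> 'HHHHHHHHH'
  3D -> 'DDD'
  6H -> 'HHHHHH'
  8G -> 'GGGGGGGG'
  9D -> 'DDDDDDDDD'
  2G -> 'GG'

Decoded = GGGGGGGGGHHHHHHHHHDDDHHHHHHGGGGGGGGDDDDDDDDDGG


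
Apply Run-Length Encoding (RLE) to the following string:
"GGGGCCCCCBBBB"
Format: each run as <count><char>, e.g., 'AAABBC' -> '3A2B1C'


Scanning runs left to right:
  i=0: run of 'G' x 4 -> '4G'
  i=4: run of 'C' x 5 -> '5C'
  i=9: run of 'B' x 4 -> '4B'

RLE = 4G5C4B


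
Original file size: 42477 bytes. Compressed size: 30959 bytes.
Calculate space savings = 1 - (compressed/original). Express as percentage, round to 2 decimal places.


ratio = compressed/original = 30959/42477 = 0.728841
savings = 1 - ratio = 1 - 0.728841 = 0.271159
as a percentage: 0.271159 * 100 = 27.12%

Space savings = 1 - 30959/42477 = 27.12%


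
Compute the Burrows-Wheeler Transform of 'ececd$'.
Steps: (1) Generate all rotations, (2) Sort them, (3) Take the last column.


Rotations (sorted):
  0: $ececd -> last char: d
  1: cd$ece -> last char: e
  2: cecd$e -> last char: e
  3: d$ecec -> last char: c
  4: ecd$ec -> last char: c
  5: ececd$ -> last char: $


BWT = deecc$


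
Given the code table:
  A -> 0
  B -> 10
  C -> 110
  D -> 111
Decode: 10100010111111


Decoding:
10 -> B
10 -> B
0 -> A
0 -> A
10 -> B
111 -> D
111 -> D


Result: BBAABDD


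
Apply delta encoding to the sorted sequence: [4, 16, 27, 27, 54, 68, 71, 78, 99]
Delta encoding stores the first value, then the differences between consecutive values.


First value: 4
Deltas:
  16 - 4 = 12
  27 - 16 = 11
  27 - 27 = 0
  54 - 27 = 27
  68 - 54 = 14
  71 - 68 = 3
  78 - 71 = 7
  99 - 78 = 21


Delta encoded: [4, 12, 11, 0, 27, 14, 3, 7, 21]


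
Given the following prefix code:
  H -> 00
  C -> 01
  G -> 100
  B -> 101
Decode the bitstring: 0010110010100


Decoding step by step:
Bits 00 -> H
Bits 101 -> B
Bits 100 -> G
Bits 101 -> B
Bits 00 -> H


Decoded message: HBGBH


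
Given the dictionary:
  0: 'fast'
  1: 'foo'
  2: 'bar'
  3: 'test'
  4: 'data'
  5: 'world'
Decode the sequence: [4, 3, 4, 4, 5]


Look up each index in the dictionary:
  4 -> 'data'
  3 -> 'test'
  4 -> 'data'
  4 -> 'data'
  5 -> 'world'

Decoded: "data test data data world"


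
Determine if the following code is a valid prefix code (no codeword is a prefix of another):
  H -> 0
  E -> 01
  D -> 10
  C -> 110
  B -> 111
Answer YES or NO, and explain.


Checking each pair (does one codeword prefix another?):
  H='0' vs E='01': prefix -- VIOLATION

NO -- this is NOT a valid prefix code. H (0) is a prefix of E (01).


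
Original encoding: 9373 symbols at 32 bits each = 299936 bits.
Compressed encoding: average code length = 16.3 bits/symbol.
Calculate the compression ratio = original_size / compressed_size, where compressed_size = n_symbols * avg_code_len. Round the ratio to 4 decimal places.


original_size = n_symbols * orig_bits = 9373 * 32 = 299936 bits
compressed_size = n_symbols * avg_code_len = 9373 * 16.3 = 152779.9 bits
ratio = original_size / compressed_size = 299936 / 152779.9 = 1.9632

Compression ratio = 1.9632


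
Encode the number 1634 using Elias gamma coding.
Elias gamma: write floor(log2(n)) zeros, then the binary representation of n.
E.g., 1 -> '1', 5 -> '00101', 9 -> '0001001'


num_bits = floor(log2(1634)) + 1 = 11
leading_zeros = num_bits - 1 = 10
binary(1634) = 11001100010

Elias gamma(1634) = '0000000000' + '11001100010' = 000000000011001100010 (21 bits)


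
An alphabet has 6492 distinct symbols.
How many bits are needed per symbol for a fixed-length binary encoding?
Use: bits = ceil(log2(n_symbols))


log2(6492) = 12.6644
Bracket: 2^12 = 4096 < 6492 <= 2^13 = 8192
So ceil(log2(6492)) = 13

bits = ceil(log2(6492)) = ceil(12.6644) = 13 bits


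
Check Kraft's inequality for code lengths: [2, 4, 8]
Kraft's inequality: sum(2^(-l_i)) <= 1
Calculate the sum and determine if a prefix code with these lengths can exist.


Sum = 2^(-2) + 2^(-4) + 2^(-8)
    = 0.25 + 0.0625 + 0.00390625
    = 81/256 = 0.31640625
Since 0.31640625 <= 1, Kraft's inequality IS satisfied.
A prefix code with these lengths CAN exist.

Kraft sum = 0.31640625. Satisfied.


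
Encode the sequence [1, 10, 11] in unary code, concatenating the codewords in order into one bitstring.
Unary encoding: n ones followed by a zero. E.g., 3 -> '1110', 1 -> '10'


Encode each number as n ones followed by a terminating 0:
  1 -> 10 (2 bits)
  10 -> 11111111110 (11 bits)
  11 -> 111111111110 (12 bits)
Total length = 2 + 11 + 12 = 25 bits.

Unary([1, 10, 11]) = 1011111111110111111111110 (25 bits)


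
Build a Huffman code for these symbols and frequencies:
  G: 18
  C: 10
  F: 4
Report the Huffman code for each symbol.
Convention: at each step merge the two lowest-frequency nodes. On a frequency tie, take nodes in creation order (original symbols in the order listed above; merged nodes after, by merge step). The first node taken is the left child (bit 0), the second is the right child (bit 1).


Huffman tree construction:
Step 1: Merge F(4) + C(10) = 14
Step 2: Merge (F+C)(14) + G(18) = 32
Read each symbol's code off the tree from the root (left child = 0, right child = 1).

Codes:
  G: 1 (length 1)
  C: 01 (length 2)
  F: 00 (length 2)
Average code length: 46/32 = 1.4375 bits/symbol


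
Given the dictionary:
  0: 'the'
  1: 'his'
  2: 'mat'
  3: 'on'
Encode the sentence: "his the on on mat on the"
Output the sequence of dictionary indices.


Look up each word in the dictionary:
  'his' -> 1
  'the' -> 0
  'on' -> 3
  'on' -> 3
  'mat' -> 2
  'on' -> 3
  'the' -> 0

Encoded: [1, 0, 3, 3, 2, 3, 0]


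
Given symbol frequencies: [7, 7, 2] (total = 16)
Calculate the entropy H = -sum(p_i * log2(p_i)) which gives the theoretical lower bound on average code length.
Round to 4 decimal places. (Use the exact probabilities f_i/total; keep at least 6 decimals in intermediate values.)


Per-symbol terms -p_i * log2(p_i) with p_i = f_i/16:
  p = 7/16 = 0.437500: log2(p) = -1.192645, -p*log2(p) = 0.521782
  p = 7/16 = 0.437500: log2(p) = -1.192645, -p*log2(p) = 0.521782
  p = 2/16 = 0.125000: log2(p) = -3.000000, -p*log2(p) = 0.375000
H = 0.521782 + 0.521782 + 0.375000 = 1.418564

H = 1.4186 bits/symbol


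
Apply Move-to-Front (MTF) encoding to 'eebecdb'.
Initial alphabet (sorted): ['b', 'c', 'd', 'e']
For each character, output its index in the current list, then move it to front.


MTF encoding:
'e': index 3 in ['b', 'c', 'd', 'e'] -> ['e', 'b', 'c', 'd']
'e': index 0 in ['e', 'b', 'c', 'd'] -> ['e', 'b', 'c', 'd']
'b': index 1 in ['e', 'b', 'c', 'd'] -> ['b', 'e', 'c', 'd']
'e': index 1 in ['b', 'e', 'c', 'd'] -> ['e', 'b', 'c', 'd']
'c': index 2 in ['e', 'b', 'c', 'd'] -> ['c', 'e', 'b', 'd']
'd': index 3 in ['c', 'e', 'b', 'd'] -> ['d', 'c', 'e', 'b']
'b': index 3 in ['d', 'c', 'e', 'b'] -> ['b', 'd', 'c', 'e']


Output: [3, 0, 1, 1, 2, 3, 3]


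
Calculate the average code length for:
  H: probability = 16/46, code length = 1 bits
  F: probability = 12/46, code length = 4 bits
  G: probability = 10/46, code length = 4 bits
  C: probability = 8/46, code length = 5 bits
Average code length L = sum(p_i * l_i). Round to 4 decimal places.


Weighted contributions p_i * l_i:
  H: (16/46) * 1 = 16/46
  F: (12/46) * 4 = 48/46
  G: (10/46) * 4 = 40/46
  C: (8/46) * 5 = 40/46
Sum = (16 + 48 + 40 + 40)/46 = 144/46

L = 144/46 = 3.1304 bits/symbol


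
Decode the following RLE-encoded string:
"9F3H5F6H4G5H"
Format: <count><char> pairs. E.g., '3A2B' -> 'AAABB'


Expanding each <count><char> pair:
  9F -> 'FFFFFFFFF'
  3H -> 'HHH'
  5F -> 'FFFFF'
  6H -> 'HHHHHH'
  4G -> 'GGGG'
  5H -> 'HHHHH'

Decoded = FFFFFFFFFHHHFFFFFHHHHHHGGGGHHHHH


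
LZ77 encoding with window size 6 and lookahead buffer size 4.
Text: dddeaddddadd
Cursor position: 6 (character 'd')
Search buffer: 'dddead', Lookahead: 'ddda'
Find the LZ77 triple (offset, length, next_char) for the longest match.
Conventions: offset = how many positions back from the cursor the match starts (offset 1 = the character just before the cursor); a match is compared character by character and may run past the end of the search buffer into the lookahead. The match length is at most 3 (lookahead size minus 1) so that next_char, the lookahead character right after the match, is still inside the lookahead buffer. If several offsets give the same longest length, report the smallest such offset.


Try each offset into the search buffer:
  offset=1 (pos 5, char 'd'): match length 3
  offset=2 (pos 4, char 'a'): match length 0
  offset=3 (pos 3, char 'e'): match length 0
  offset=4 (pos 2, char 'd'): match length 1
  offset=5 (pos 1, char 'd'): match length 2
  offset=6 (pos 0, char 'd'): match length 3
Longest match has length 3, found at offsets 1, 6; take the smallest, offset 1.
next_char = character at position 6 + 3 = 9 -> 'a'

Best match: offset=1, length=3 (matching 'ddd' starting at position 5)
LZ77 triple: (1, 3, 'a')


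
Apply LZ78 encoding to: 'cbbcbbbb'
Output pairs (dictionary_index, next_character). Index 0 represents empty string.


LZ78 encoding steps:
Dictionary: {0: ''}
Step 1: w='' (idx 0), next='c' -> output (0, 'c'), add 'c' as idx 1
Step 2: w='' (idx 0), next='b' -> output (0, 'b'), add 'b' as idx 2
Step 3: w='b' (idx 2), next='c' -> output (2, 'c'), add 'bc' as idx 3
Step 4: w='b' (idx 2), next='b' -> output (2, 'b'), add 'bb' as idx 4
Step 5: w='bb' (idx 4), end of input -> output (4, '')


Encoded: [(0, 'c'), (0, 'b'), (2, 'c'), (2, 'b'), (4, '')]


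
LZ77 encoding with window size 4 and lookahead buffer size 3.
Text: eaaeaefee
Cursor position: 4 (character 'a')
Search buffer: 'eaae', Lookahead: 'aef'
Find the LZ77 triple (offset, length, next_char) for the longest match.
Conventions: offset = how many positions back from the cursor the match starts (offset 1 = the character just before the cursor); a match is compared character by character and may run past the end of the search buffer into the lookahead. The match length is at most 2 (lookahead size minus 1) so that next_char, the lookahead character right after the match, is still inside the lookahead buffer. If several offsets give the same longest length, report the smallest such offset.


Try each offset into the search buffer:
  offset=1 (pos 3, char 'e'): match length 0
  offset=2 (pos 2, char 'a'): match length 2
  offset=3 (pos 1, char 'a'): match length 1
  offset=4 (pos 0, char 'e'): match length 0
Longest match has length 2 at offset 2.
next_char = character at position 4 + 2 = 6 -> 'f'

Best match: offset=2, length=2 (matching 'ae' starting at position 2)
LZ77 triple: (2, 2, 'f')


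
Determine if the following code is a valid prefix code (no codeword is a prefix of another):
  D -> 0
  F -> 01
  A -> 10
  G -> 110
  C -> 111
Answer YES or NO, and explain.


Checking each pair (does one codeword prefix another?):
  D='0' vs F='01': prefix -- VIOLATION

NO -- this is NOT a valid prefix code. D (0) is a prefix of F (01).


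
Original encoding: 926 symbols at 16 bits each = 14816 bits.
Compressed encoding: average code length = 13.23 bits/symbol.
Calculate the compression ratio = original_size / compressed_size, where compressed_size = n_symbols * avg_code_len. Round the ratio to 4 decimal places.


original_size = n_symbols * orig_bits = 926 * 16 = 14816 bits
compressed_size = n_symbols * avg_code_len = 926 * 13.23 = 12250.98 bits
ratio = original_size / compressed_size = 14816 / 12250.98 = 1.2094

Compression ratio = 1.2094


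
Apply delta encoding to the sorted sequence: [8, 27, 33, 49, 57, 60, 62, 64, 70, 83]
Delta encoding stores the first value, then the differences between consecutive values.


First value: 8
Deltas:
  27 - 8 = 19
  33 - 27 = 6
  49 - 33 = 16
  57 - 49 = 8
  60 - 57 = 3
  62 - 60 = 2
  64 - 62 = 2
  70 - 64 = 6
  83 - 70 = 13


Delta encoded: [8, 19, 6, 16, 8, 3, 2, 2, 6, 13]


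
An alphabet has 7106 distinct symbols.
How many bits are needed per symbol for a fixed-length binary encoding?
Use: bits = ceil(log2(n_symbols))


log2(7106) = 12.7948
Bracket: 2^12 = 4096 < 7106 <= 2^13 = 8192
So ceil(log2(7106)) = 13

bits = ceil(log2(7106)) = ceil(12.7948) = 13 bits


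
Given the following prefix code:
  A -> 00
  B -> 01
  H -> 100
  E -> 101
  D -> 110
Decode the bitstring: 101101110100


Decoding step by step:
Bits 101 -> E
Bits 101 -> E
Bits 110 -> D
Bits 100 -> H


Decoded message: EEDH


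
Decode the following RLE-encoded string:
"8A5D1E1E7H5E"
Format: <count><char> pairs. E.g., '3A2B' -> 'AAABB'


Expanding each <count><char> pair:
  8A -> 'AAAAAAAA'
  5D -> 'DDDDD'
  1E -> 'E'
  1E -> 'E'
  7H -> 'HHHHHHH'
  5E -> 'EEEEE'

Decoded = AAAAAAAADDDDDEEHHHHHHHEEEEE


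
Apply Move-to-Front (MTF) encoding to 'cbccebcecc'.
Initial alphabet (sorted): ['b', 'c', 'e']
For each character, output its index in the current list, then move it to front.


MTF encoding:
'c': index 1 in ['b', 'c', 'e'] -> ['c', 'b', 'e']
'b': index 1 in ['c', 'b', 'e'] -> ['b', 'c', 'e']
'c': index 1 in ['b', 'c', 'e'] -> ['c', 'b', 'e']
'c': index 0 in ['c', 'b', 'e'] -> ['c', 'b', 'e']
'e': index 2 in ['c', 'b', 'e'] -> ['e', 'c', 'b']
'b': index 2 in ['e', 'c', 'b'] -> ['b', 'e', 'c']
'c': index 2 in ['b', 'e', 'c'] -> ['c', 'b', 'e']
'e': index 2 in ['c', 'b', 'e'] -> ['e', 'c', 'b']
'c': index 1 in ['e', 'c', 'b'] -> ['c', 'e', 'b']
'c': index 0 in ['c', 'e', 'b'] -> ['c', 'e', 'b']


Output: [1, 1, 1, 0, 2, 2, 2, 2, 1, 0]


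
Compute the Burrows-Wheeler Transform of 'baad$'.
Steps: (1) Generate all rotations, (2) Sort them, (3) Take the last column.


Rotations (sorted):
  0: $baad -> last char: d
  1: aad$b -> last char: b
  2: ad$ba -> last char: a
  3: baad$ -> last char: $
  4: d$baa -> last char: a


BWT = dba$a


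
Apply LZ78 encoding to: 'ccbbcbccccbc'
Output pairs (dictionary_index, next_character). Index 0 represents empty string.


LZ78 encoding steps:
Dictionary: {0: ''}
Step 1: w='' (idx 0), next='c' -> output (0, 'c'), add 'c' as idx 1
Step 2: w='c' (idx 1), next='b' -> output (1, 'b'), add 'cb' as idx 2
Step 3: w='' (idx 0), next='b' -> output (0, 'b'), add 'b' as idx 3
Step 4: w='cb' (idx 2), next='c' -> output (2, 'c'), add 'cbc' as idx 4
Step 5: w='c' (idx 1), next='c' -> output (1, 'c'), add 'cc' as idx 5
Step 6: w='cbc' (idx 4), end of input -> output (4, '')


Encoded: [(0, 'c'), (1, 'b'), (0, 'b'), (2, 'c'), (1, 'c'), (4, '')]


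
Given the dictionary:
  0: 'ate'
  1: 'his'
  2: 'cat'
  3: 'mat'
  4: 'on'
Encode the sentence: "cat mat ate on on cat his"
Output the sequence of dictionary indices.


Look up each word in the dictionary:
  'cat' -> 2
  'mat' -> 3
  'ate' -> 0
  'on' -> 4
  'on' -> 4
  'cat' -> 2
  'his' -> 1

Encoded: [2, 3, 0, 4, 4, 2, 1]


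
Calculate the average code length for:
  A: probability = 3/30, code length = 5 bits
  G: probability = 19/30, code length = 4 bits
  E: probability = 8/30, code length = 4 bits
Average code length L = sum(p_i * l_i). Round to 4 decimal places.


Weighted contributions p_i * l_i:
  A: (3/30) * 5 = 15/30
  G: (19/30) * 4 = 76/30
  E: (8/30) * 4 = 32/30
Sum = (15 + 76 + 32)/30 = 123/30

L = 123/30 = 4.1000 bits/symbol


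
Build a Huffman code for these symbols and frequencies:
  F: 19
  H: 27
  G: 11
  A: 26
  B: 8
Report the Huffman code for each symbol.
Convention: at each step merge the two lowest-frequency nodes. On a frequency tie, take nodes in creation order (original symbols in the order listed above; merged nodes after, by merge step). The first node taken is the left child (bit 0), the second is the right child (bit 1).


Huffman tree construction:
Step 1: Merge B(8) + G(11) = 19
Step 2: Merge F(19) + (B+G)(19) = 38
Step 3: Merge A(26) + H(27) = 53
Step 4: Merge (F+(B+G))(38) + (A+H)(53) = 91
Read each symbol's code off the tree from the root (left child = 0, right child = 1).

Codes:
  F: 00 (length 2)
  H: 11 (length 2)
  G: 011 (length 3)
  A: 10 (length 2)
  B: 010 (length 3)
Average code length: 201/91 = 2.2088 bits/symbol


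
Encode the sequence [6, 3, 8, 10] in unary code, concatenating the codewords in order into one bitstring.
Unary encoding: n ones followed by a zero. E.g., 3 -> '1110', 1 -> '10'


Encode each number as n ones followed by a terminating 0:
  6 -> 1111110 (7 bits)
  3 -> 1110 (4 bits)
  8 -> 111111110 (9 bits)
  10 -> 11111111110 (11 bits)
Total length = 7 + 4 + 9 + 11 = 31 bits.

Unary([6, 3, 8, 10]) = 1111110111011111111011111111110 (31 bits)


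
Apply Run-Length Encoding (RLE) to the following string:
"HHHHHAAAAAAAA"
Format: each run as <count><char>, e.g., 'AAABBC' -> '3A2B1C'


Scanning runs left to right:
  i=0: run of 'H' x 5 -> '5H'
  i=5: run of 'A' x 8 -> '8A'

RLE = 5H8A


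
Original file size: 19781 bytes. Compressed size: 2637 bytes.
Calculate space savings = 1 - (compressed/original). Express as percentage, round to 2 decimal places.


ratio = compressed/original = 2637/19781 = 0.13331
savings = 1 - ratio = 1 - 0.13331 = 0.86669
as a percentage: 0.86669 * 100 = 86.67%

Space savings = 1 - 2637/19781 = 86.67%


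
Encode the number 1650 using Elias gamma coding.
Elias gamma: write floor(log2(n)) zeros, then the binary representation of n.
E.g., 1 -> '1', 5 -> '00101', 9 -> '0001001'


num_bits = floor(log2(1650)) + 1 = 11
leading_zeros = num_bits - 1 = 10
binary(1650) = 11001110010

Elias gamma(1650) = '0000000000' + '11001110010' = 000000000011001110010 (21 bits)


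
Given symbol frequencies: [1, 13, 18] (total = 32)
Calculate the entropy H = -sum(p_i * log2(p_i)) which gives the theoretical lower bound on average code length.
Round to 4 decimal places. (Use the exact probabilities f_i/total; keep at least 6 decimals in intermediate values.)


Per-symbol terms -p_i * log2(p_i) with p_i = f_i/32:
  p = 1/32 = 0.031250: log2(p) = -5.000000, -p*log2(p) = 0.156250
  p = 13/32 = 0.406250: log2(p) = -1.299560, -p*log2(p) = 0.527946
  p = 18/32 = 0.562500: log2(p) = -0.830075, -p*log2(p) = 0.466917
H = 0.156250 + 0.527946 + 0.466917 = 1.151113

H = 1.1511 bits/symbol


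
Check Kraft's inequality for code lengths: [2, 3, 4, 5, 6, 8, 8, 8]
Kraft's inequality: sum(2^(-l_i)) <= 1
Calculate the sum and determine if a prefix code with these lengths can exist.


Sum = 2^(-2) + 2^(-3) + 2^(-4) + 2^(-5) + 2^(-6) + 2^(-8) + 2^(-8) + 2^(-8)
    = 0.25 + 0.125 + 0.0625 + 0.03125 + 0.015625 + 0.00390625 + 0.00390625 + 0.00390625
    = 127/256 = 0.49609375
Since 0.49609375 <= 1, Kraft's inequality IS satisfied.
A prefix code with these lengths CAN exist.

Kraft sum = 0.49609375. Satisfied.


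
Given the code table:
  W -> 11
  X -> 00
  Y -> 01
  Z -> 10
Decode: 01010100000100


Decoding:
01 -> Y
01 -> Y
01 -> Y
00 -> X
00 -> X
01 -> Y
00 -> X


Result: YYYXXYX


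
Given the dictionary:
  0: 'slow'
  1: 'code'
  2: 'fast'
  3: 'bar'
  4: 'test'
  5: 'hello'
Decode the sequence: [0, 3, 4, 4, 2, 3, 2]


Look up each index in the dictionary:
  0 -> 'slow'
  3 -> 'bar'
  4 -> 'test'
  4 -> 'test'
  2 -> 'fast'
  3 -> 'bar'
  2 -> 'fast'

Decoded: "slow bar test test fast bar fast"


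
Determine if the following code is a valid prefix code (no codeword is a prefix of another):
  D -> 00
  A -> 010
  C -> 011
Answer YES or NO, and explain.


Checking each pair (does one codeword prefix another?):
  D='00' vs A='010': no prefix
  D='00' vs C='011': no prefix
  A='010' vs D='00': no prefix
  A='010' vs C='011': no prefix
  C='011' vs D='00': no prefix
  C='011' vs A='010': no prefix
No violation found over all pairs.

YES -- this is a valid prefix code. No codeword is a prefix of any other codeword.


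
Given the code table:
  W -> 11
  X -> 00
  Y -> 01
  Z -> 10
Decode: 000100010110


Decoding:
00 -> X
01 -> Y
00 -> X
01 -> Y
01 -> Y
10 -> Z


Result: XYXYYZ


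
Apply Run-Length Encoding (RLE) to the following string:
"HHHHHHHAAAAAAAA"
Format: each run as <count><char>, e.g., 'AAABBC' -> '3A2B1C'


Scanning runs left to right:
  i=0: run of 'H' x 7 -> '7H'
  i=7: run of 'A' x 8 -> '8A'

RLE = 7H8A


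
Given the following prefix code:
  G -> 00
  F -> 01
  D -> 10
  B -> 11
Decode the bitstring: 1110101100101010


Decoding step by step:
Bits 11 -> B
Bits 10 -> D
Bits 10 -> D
Bits 11 -> B
Bits 00 -> G
Bits 10 -> D
Bits 10 -> D
Bits 10 -> D


Decoded message: BDDBGDDD


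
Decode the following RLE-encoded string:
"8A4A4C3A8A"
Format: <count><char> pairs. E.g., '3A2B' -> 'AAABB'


Expanding each <count><char> pair:
  8A -> 'AAAAAAAA'
  4A -> 'AAAA'
  4C -> 'CCCC'
  3A -> 'AAA'
  8A -> 'AAAAAAAA'

Decoded = AAAAAAAAAAAACCCCAAAAAAAAAAA


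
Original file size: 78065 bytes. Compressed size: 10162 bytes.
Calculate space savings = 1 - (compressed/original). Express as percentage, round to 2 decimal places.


ratio = compressed/original = 10162/78065 = 0.130174
savings = 1 - ratio = 1 - 0.130174 = 0.869826
as a percentage: 0.869826 * 100 = 86.98%

Space savings = 1 - 10162/78065 = 86.98%


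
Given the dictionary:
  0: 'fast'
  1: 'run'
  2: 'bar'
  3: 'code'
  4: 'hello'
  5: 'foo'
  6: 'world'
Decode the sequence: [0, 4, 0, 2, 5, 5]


Look up each index in the dictionary:
  0 -> 'fast'
  4 -> 'hello'
  0 -> 'fast'
  2 -> 'bar'
  5 -> 'foo'
  5 -> 'foo'

Decoded: "fast hello fast bar foo foo"


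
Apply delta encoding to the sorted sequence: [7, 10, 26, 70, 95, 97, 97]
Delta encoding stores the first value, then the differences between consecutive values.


First value: 7
Deltas:
  10 - 7 = 3
  26 - 10 = 16
  70 - 26 = 44
  95 - 70 = 25
  97 - 95 = 2
  97 - 97 = 0


Delta encoded: [7, 3, 16, 44, 25, 2, 0]


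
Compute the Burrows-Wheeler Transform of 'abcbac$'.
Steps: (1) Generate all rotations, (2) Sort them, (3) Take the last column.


Rotations (sorted):
  0: $abcbac -> last char: c
  1: abcbac$ -> last char: $
  2: ac$abcb -> last char: b
  3: bac$abc -> last char: c
  4: bcbac$a -> last char: a
  5: c$abcba -> last char: a
  6: cbac$ab -> last char: b


BWT = c$bcaab


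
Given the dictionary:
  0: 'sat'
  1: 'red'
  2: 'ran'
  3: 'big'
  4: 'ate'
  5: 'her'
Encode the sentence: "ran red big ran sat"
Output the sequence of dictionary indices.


Look up each word in the dictionary:
  'ran' -> 2
  'red' -> 1
  'big' -> 3
  'ran' -> 2
  'sat' -> 0

Encoded: [2, 1, 3, 2, 0]


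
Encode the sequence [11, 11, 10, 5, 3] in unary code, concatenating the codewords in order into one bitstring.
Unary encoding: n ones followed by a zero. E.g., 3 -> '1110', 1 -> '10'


Encode each number as n ones followed by a terminating 0:
  11 -> 111111111110 (12 bits)
  11 -> 111111111110 (12 bits)
  10 -> 11111111110 (11 bits)
  5 -> 111110 (6 bits)
  3 -> 1110 (4 bits)
Total length = 12 + 12 + 11 + 6 + 4 = 45 bits.

Unary([11, 11, 10, 5, 3]) = 111111111110111111111110111111111101111101110 (45 bits)


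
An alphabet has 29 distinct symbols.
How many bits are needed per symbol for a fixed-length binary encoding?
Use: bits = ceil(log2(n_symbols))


log2(29) = 4.858
Bracket: 2^4 = 16 < 29 <= 2^5 = 32
So ceil(log2(29)) = 5

bits = ceil(log2(29)) = ceil(4.858) = 5 bits


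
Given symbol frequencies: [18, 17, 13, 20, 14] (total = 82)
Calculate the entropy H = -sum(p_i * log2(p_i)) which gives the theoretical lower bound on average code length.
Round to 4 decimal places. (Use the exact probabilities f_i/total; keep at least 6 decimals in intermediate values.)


Per-symbol terms -p_i * log2(p_i) with p_i = f_i/82:
  p = 18/82 = 0.219512: log2(p) = -2.187627, -p*log2(p) = 0.480211
  p = 17/82 = 0.207317: log2(p) = -2.270089, -p*log2(p) = 0.470628
  p = 13/82 = 0.158537: log2(p) = -2.657112, -p*log2(p) = 0.421250
  p = 20/82 = 0.243902: log2(p) = -2.035624, -p*log2(p) = 0.496494
  p = 14/82 = 0.170732: log2(p) = -2.550197, -p*log2(p) = 0.435400
H = 0.480211 + 0.470628 + 0.421250 + 0.496494 + 0.435400 = 2.303983

H = 2.304 bits/symbol


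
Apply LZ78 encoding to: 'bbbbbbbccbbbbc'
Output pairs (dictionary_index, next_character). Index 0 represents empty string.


LZ78 encoding steps:
Dictionary: {0: ''}
Step 1: w='' (idx 0), next='b' -> output (0, 'b'), add 'b' as idx 1
Step 2: w='b' (idx 1), next='b' -> output (1, 'b'), add 'bb' as idx 2
Step 3: w='bb' (idx 2), next='b' -> output (2, 'b'), add 'bbb' as idx 3
Step 4: w='b' (idx 1), next='c' -> output (1, 'c'), add 'bc' as idx 4
Step 5: w='' (idx 0), next='c' -> output (0, 'c'), add 'c' as idx 5
Step 6: w='bbb' (idx 3), next='b' -> output (3, 'b'), add 'bbbb' as idx 6
Step 7: w='c' (idx 5), end of input -> output (5, '')


Encoded: [(0, 'b'), (1, 'b'), (2, 'b'), (1, 'c'), (0, 'c'), (3, 'b'), (5, '')]


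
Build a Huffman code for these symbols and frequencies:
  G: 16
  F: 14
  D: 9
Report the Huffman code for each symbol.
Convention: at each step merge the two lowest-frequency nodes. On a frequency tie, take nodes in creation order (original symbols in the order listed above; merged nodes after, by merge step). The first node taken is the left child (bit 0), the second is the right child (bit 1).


Huffman tree construction:
Step 1: Merge D(9) + F(14) = 23
Step 2: Merge G(16) + (D+F)(23) = 39
Read each symbol's code off the tree from the root (left child = 0, right child = 1).

Codes:
  G: 0 (length 1)
  F: 11 (length 2)
  D: 10 (length 2)
Average code length: 62/39 = 1.5897 bits/symbol


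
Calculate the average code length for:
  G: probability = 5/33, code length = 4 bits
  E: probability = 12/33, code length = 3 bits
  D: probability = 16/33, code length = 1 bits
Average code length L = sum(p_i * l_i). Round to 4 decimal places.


Weighted contributions p_i * l_i:
  G: (5/33) * 4 = 20/33
  E: (12/33) * 3 = 36/33
  D: (16/33) * 1 = 16/33
Sum = (20 + 36 + 16)/33 = 72/33

L = 72/33 = 2.1818 bits/symbol


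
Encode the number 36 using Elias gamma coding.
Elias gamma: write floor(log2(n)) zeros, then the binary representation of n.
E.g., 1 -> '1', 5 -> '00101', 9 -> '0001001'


num_bits = floor(log2(36)) + 1 = 6
leading_zeros = num_bits - 1 = 5
binary(36) = 100100

Elias gamma(36) = '00000' + '100100' = 00000100100 (11 bits)


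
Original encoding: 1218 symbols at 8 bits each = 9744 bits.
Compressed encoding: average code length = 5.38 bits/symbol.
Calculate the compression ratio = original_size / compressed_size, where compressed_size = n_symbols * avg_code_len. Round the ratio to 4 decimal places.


original_size = n_symbols * orig_bits = 1218 * 8 = 9744 bits
compressed_size = n_symbols * avg_code_len = 1218 * 5.38 = 6552.84 bits
ratio = original_size / compressed_size = 9744 / 6552.84 = 1.487

Compression ratio = 1.487


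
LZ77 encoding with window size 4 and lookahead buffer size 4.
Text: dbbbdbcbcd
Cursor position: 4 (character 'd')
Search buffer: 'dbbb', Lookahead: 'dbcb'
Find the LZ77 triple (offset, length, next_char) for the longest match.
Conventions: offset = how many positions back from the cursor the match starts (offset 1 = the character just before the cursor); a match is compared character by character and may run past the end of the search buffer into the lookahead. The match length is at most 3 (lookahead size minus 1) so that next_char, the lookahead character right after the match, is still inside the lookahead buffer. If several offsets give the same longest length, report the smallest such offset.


Try each offset into the search buffer:
  offset=1 (pos 3, char 'b'): match length 0
  offset=2 (pos 2, char 'b'): match length 0
  offset=3 (pos 1, char 'b'): match length 0
  offset=4 (pos 0, char 'd'): match length 2
Longest match has length 2 at offset 4.
next_char = character at position 4 + 2 = 6 -> 'c'

Best match: offset=4, length=2 (matching 'db' starting at position 0)
LZ77 triple: (4, 2, 'c')


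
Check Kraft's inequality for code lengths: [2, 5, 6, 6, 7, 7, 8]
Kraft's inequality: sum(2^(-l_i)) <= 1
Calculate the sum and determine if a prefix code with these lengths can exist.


Sum = 2^(-2) + 2^(-5) + 2^(-6) + 2^(-6) + 2^(-7) + 2^(-7) + 2^(-8)
    = 0.25 + 0.03125 + 0.015625 + 0.015625 + 0.0078125 + 0.0078125 + 0.00390625
    = 85/256 = 0.33203125
Since 0.33203125 <= 1, Kraft's inequality IS satisfied.
A prefix code with these lengths CAN exist.

Kraft sum = 0.33203125. Satisfied.


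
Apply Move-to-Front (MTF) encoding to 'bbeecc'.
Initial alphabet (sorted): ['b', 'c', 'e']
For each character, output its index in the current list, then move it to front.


MTF encoding:
'b': index 0 in ['b', 'c', 'e'] -> ['b', 'c', 'e']
'b': index 0 in ['b', 'c', 'e'] -> ['b', 'c', 'e']
'e': index 2 in ['b', 'c', 'e'] -> ['e', 'b', 'c']
'e': index 0 in ['e', 'b', 'c'] -> ['e', 'b', 'c']
'c': index 2 in ['e', 'b', 'c'] -> ['c', 'e', 'b']
'c': index 0 in ['c', 'e', 'b'] -> ['c', 'e', 'b']


Output: [0, 0, 2, 0, 2, 0]


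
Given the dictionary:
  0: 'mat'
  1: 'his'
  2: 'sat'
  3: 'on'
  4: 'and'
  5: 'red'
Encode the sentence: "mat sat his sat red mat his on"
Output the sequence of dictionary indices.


Look up each word in the dictionary:
  'mat' -> 0
  'sat' -> 2
  'his' -> 1
  'sat' -> 2
  'red' -> 5
  'mat' -> 0
  'his' -> 1
  'on' -> 3

Encoded: [0, 2, 1, 2, 5, 0, 1, 3]


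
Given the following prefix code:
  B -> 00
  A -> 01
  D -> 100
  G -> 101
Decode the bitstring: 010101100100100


Decoding step by step:
Bits 01 -> A
Bits 01 -> A
Bits 01 -> A
Bits 100 -> D
Bits 100 -> D
Bits 100 -> D


Decoded message: AAADDD


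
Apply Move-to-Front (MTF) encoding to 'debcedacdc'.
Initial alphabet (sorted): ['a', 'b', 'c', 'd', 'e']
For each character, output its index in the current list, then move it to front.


MTF encoding:
'd': index 3 in ['a', 'b', 'c', 'd', 'e'] -> ['d', 'a', 'b', 'c', 'e']
'e': index 4 in ['d', 'a', 'b', 'c', 'e'] -> ['e', 'd', 'a', 'b', 'c']
'b': index 3 in ['e', 'd', 'a', 'b', 'c'] -> ['b', 'e', 'd', 'a', 'c']
'c': index 4 in ['b', 'e', 'd', 'a', 'c'] -> ['c', 'b', 'e', 'd', 'a']
'e': index 2 in ['c', 'b', 'e', 'd', 'a'] -> ['e', 'c', 'b', 'd', 'a']
'd': index 3 in ['e', 'c', 'b', 'd', 'a'] -> ['d', 'e', 'c', 'b', 'a']
'a': index 4 in ['d', 'e', 'c', 'b', 'a'] -> ['a', 'd', 'e', 'c', 'b']
'c': index 3 in ['a', 'd', 'e', 'c', 'b'] -> ['c', 'a', 'd', 'e', 'b']
'd': index 2 in ['c', 'a', 'd', 'e', 'b'] -> ['d', 'c', 'a', 'e', 'b']
'c': index 1 in ['d', 'c', 'a', 'e', 'b'] -> ['c', 'd', 'a', 'e', 'b']


Output: [3, 4, 3, 4, 2, 3, 4, 3, 2, 1]


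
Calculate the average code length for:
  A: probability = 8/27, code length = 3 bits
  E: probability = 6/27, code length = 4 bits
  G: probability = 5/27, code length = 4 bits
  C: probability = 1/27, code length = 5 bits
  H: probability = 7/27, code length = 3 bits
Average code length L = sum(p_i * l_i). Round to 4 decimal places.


Weighted contributions p_i * l_i:
  A: (8/27) * 3 = 24/27
  E: (6/27) * 4 = 24/27
  G: (5/27) * 4 = 20/27
  C: (1/27) * 5 = 5/27
  H: (7/27) * 3 = 21/27
Sum = (24 + 24 + 20 + 5 + 21)/27 = 94/27

L = 94/27 = 3.4815 bits/symbol


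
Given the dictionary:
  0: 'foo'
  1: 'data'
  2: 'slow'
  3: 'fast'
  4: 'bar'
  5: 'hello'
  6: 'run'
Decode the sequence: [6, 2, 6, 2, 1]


Look up each index in the dictionary:
  6 -> 'run'
  2 -> 'slow'
  6 -> 'run'
  2 -> 'slow'
  1 -> 'data'

Decoded: "run slow run slow data"


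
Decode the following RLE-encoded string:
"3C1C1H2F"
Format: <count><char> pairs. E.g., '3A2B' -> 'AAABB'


Expanding each <count><char> pair:
  3C -> 'CCC'
  1C -> 'C'
  1H -> 'H'
  2F -> 'FF'

Decoded = CCCCHFF


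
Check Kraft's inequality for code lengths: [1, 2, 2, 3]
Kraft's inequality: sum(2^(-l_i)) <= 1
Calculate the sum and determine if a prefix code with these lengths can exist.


Sum = 2^(-1) + 2^(-2) + 2^(-2) + 2^(-3)
    = 0.5 + 0.25 + 0.25 + 0.125
    = 9/8 = 1.125
Since 1.125 > 1, Kraft's inequality is NOT satisfied.
A prefix code with these lengths CANNOT exist.

Kraft sum = 1.125. Not satisfied.


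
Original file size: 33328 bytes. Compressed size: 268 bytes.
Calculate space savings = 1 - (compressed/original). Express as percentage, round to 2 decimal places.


ratio = compressed/original = 268/33328 = 0.008041
savings = 1 - ratio = 1 - 0.008041 = 0.991959
as a percentage: 0.991959 * 100 = 99.2%

Space savings = 1 - 268/33328 = 99.2%


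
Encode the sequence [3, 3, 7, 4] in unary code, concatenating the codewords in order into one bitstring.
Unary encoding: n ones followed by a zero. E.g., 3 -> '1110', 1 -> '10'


Encode each number as n ones followed by a terminating 0:
  3 -> 1110 (4 bits)
  3 -> 1110 (4 bits)
  7 -> 11111110 (8 bits)
  4 -> 11110 (5 bits)
Total length = 4 + 4 + 8 + 5 = 21 bits.

Unary([3, 3, 7, 4]) = 111011101111111011110 (21 bits)


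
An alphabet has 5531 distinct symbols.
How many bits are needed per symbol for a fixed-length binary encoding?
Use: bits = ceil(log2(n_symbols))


log2(5531) = 12.4333
Bracket: 2^12 = 4096 < 5531 <= 2^13 = 8192
So ceil(log2(5531)) = 13

bits = ceil(log2(5531)) = ceil(12.4333) = 13 bits


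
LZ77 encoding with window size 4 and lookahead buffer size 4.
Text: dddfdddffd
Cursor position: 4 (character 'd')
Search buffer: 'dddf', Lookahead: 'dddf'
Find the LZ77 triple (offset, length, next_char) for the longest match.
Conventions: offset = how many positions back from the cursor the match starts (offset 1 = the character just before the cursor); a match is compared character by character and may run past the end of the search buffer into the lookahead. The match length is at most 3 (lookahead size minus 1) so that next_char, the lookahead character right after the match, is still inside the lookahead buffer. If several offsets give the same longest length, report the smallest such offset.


Try each offset into the search buffer:
  offset=1 (pos 3, char 'f'): match length 0
  offset=2 (pos 2, char 'd'): match length 1
  offset=3 (pos 1, char 'd'): match length 2
  offset=4 (pos 0, char 'd'): match length 3
Longest match has length 3 at offset 4.
next_char = character at position 4 + 3 = 7 -> 'f'

Best match: offset=4, length=3 (matching 'ddd' starting at position 0)
LZ77 triple: (4, 3, 'f')


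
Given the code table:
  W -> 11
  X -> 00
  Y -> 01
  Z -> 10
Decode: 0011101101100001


Decoding:
00 -> X
11 -> W
10 -> Z
11 -> W
01 -> Y
10 -> Z
00 -> X
01 -> Y


Result: XWZWYZXY


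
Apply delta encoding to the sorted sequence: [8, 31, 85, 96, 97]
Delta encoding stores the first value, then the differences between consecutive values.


First value: 8
Deltas:
  31 - 8 = 23
  85 - 31 = 54
  96 - 85 = 11
  97 - 96 = 1


Delta encoded: [8, 23, 54, 11, 1]


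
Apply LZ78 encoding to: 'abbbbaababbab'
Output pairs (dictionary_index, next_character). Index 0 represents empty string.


LZ78 encoding steps:
Dictionary: {0: ''}
Step 1: w='' (idx 0), next='a' -> output (0, 'a'), add 'a' as idx 1
Step 2: w='' (idx 0), next='b' -> output (0, 'b'), add 'b' as idx 2
Step 3: w='b' (idx 2), next='b' -> output (2, 'b'), add 'bb' as idx 3
Step 4: w='b' (idx 2), next='a' -> output (2, 'a'), add 'ba' as idx 4
Step 5: w='a' (idx 1), next='b' -> output (1, 'b'), add 'ab' as idx 5
Step 6: w='ab' (idx 5), next='b' -> output (5, 'b'), add 'abb' as idx 6
Step 7: w='ab' (idx 5), end of input -> output (5, '')


Encoded: [(0, 'a'), (0, 'b'), (2, 'b'), (2, 'a'), (1, 'b'), (5, 'b'), (5, '')]


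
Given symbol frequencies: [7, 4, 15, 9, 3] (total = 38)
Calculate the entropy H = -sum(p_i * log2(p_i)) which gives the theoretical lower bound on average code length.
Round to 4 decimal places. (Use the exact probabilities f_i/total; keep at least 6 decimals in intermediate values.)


Per-symbol terms -p_i * log2(p_i) with p_i = f_i/38:
  p = 7/38 = 0.184211: log2(p) = -2.440573, -p*log2(p) = 0.449579
  p = 4/38 = 0.105263: log2(p) = -3.247928, -p*log2(p) = 0.341887
  p = 15/38 = 0.394737: log2(p) = -1.341037, -p*log2(p) = 0.529357
  p = 9/38 = 0.236842: log2(p) = -2.078003, -p*log2(p) = 0.492158
  p = 3/38 = 0.078947: log2(p) = -3.662965, -p*log2(p) = 0.289181
H = 0.449579 + 0.341887 + 0.529357 + 0.492158 + 0.289181 = 2.102162

H = 2.1022 bits/symbol


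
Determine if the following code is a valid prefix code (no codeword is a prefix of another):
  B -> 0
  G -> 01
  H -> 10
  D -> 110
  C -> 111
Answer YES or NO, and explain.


Checking each pair (does one codeword prefix another?):
  B='0' vs G='01': prefix -- VIOLATION

NO -- this is NOT a valid prefix code. B (0) is a prefix of G (01).


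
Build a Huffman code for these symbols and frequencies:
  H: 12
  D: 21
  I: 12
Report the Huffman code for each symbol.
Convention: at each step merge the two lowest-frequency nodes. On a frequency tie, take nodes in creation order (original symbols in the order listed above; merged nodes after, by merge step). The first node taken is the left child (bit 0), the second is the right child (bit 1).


Huffman tree construction:
Step 1: Merge H(12) + I(12) = 24
Step 2: Merge D(21) + (H+I)(24) = 45
Read each symbol's code off the tree from the root (left child = 0, right child = 1).

Codes:
  H: 10 (length 2)
  D: 0 (length 1)
  I: 11 (length 2)
Average code length: 69/45 = 1.5333 bits/symbol


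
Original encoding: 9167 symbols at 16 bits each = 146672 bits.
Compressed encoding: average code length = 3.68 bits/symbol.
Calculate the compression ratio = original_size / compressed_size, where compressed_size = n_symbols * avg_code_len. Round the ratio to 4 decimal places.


original_size = n_symbols * orig_bits = 9167 * 16 = 146672 bits
compressed_size = n_symbols * avg_code_len = 9167 * 3.68 = 33734.56 bits
ratio = original_size / compressed_size = 146672 / 33734.56 = 4.3478

Compression ratio = 4.3478


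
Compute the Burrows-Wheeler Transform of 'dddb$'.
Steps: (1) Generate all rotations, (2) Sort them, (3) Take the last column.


Rotations (sorted):
  0: $dddb -> last char: b
  1: b$ddd -> last char: d
  2: db$dd -> last char: d
  3: ddb$d -> last char: d
  4: dddb$ -> last char: $


BWT = bddd$


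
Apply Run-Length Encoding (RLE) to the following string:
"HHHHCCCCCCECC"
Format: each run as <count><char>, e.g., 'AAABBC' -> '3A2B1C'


Scanning runs left to right:
  i=0: run of 'H' x 4 -> '4H'
  i=4: run of 'C' x 6 -> '6C'
  i=10: run of 'E' x 1 -> '1E'
  i=11: run of 'C' x 2 -> '2C'

RLE = 4H6C1E2C


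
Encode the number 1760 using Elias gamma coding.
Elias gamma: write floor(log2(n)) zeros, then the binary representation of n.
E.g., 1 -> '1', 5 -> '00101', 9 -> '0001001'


num_bits = floor(log2(1760)) + 1 = 11
leading_zeros = num_bits - 1 = 10
binary(1760) = 11011100000

Elias gamma(1760) = '0000000000' + '11011100000' = 000000000011011100000 (21 bits)
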